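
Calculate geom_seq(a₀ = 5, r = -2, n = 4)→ [5, -10, 20, -40]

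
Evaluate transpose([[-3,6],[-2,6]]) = [[-3, -2], [6, 6]]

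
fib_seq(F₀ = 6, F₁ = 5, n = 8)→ [6, 5, 11, 16, 27, 43, 70, 113]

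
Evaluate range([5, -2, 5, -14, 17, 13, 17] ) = 31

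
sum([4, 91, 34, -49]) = 80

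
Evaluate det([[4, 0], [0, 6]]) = (4)*(6) - (0)*(0)
= 24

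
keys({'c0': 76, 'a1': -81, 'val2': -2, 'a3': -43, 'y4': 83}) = ['c0', 'a1', 'val2', 'a3', 'y4']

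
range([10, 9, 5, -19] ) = 29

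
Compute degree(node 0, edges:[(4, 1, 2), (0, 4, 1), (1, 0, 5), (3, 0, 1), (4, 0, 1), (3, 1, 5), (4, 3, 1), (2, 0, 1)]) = incident: (0,4), (1,0), (3,0), (4,0), (2,0)
= 5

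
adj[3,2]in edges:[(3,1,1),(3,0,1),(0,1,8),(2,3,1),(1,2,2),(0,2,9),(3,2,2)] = 2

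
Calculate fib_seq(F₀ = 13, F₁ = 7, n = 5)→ F_2 = F_1 + F_0 = 20
F_3 = F_2 + F_1 = 27
F_4 = F_3 + F_2 = 47
= [13, 7, 20, 27, 47]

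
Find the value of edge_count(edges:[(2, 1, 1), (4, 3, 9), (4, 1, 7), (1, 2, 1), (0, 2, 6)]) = 5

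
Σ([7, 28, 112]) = 7 + 28 + 112
= 147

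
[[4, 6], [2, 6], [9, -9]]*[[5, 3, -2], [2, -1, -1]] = C[0][0] = (4)*(5) + (6)*(2) = 32
C[0][1] = (4)*(3) + (6)*(-1) = 6
C[0][2] = (4)*(-2) + (6)*(-1) = -14
C[1][0] = (2)*(5) + (6)*(2) = 22
C[1][1] = (2)*(3) + (6)*(-1) = 0
C[1][2] = (2)*(-2) + (6)*(-1) = -10
... (3 more cells)
= [[32, 6, -14], [22, 0, -10], [27, 36, -9]]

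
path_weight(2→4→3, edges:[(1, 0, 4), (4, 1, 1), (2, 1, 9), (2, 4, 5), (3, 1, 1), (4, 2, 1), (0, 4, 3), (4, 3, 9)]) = 14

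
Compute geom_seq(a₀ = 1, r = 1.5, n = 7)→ a_0 = 1*1.5^0 = 1.0
a_1 = 1*1.5^1 = 1.5
a_2 = 1*1.5^2 = 2.25
...
= [1.0, 1.5, 2.25, 3.375, 5.0625, 7.59375, 11.390625]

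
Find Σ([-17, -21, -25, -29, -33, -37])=-162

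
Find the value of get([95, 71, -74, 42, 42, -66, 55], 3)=42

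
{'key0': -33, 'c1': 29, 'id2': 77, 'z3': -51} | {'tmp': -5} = {'key0': -33, 'c1': 29, 'id2': 77, 'z3': -51, 'tmp': -5}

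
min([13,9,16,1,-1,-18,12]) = -18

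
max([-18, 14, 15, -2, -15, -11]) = 15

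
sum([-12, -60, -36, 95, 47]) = 34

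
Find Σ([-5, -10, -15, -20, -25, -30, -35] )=(-5) + (-10) + (-15) + (-20) + (-25) + (-30) + (-35)
= -140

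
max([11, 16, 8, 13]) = 16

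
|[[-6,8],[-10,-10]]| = (-6)*(-10) - (8)*(-10)
= 140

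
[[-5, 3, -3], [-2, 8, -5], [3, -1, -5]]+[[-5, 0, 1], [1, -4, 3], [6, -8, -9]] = [[-10, 3, -2], [-1, 4, -2], [9, -9, -14]]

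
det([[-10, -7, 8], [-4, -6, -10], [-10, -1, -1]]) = (1)*(-10)*det([[-6, -10], [-1, -1]]) + (-1)*(-7)*det([[-4, -10], [-10, -1]]) + (1)*(8)*det([[-4, -6], [-10, -1]])
= 40 + -672 + -448
= -1080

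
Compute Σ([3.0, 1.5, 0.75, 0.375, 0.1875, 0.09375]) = 3.0 + 1.5 + 0.75 + 0.375 + 0.1875 + 0.09375
= 5.90625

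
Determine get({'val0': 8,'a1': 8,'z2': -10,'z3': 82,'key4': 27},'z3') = 82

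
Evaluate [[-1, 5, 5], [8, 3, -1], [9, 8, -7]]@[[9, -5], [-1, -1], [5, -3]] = [[11, -15], [64, -40], [38, -32]]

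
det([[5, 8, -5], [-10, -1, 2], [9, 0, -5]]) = -276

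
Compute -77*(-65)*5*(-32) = -800800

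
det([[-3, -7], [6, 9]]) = (-3)*(9) - (-7)*(6)
= 15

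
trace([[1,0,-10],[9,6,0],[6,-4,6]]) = diagonal: 1 + 6 + 6
= 13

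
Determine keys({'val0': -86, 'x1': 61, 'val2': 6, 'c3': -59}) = ['val0', 'x1', 'val2', 'c3']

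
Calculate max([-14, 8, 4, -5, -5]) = 8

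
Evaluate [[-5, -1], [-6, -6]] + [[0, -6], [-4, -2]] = [[-5, -7], [-10, -8]]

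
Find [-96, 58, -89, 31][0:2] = [-96, 58]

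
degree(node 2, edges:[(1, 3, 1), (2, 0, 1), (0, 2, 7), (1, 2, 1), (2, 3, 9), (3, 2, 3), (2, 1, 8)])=6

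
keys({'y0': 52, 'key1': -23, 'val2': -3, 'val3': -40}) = ['y0', 'key1', 'val2', 'val3']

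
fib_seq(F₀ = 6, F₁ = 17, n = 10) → F_2 = F_1 + F_0 = 23
F_3 = F_2 + F_1 = 40
F_4 = F_3 + F_2 = 63
...
= [6, 17, 23, 40, 63, 103, 166, 269, 435, 704]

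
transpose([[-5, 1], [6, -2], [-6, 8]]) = [[-5, 6, -6], [1, -2, 8]]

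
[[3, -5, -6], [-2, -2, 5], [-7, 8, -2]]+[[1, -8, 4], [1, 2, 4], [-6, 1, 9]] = [[4, -13, -2], [-1, 0, 9], [-13, 9, 7]]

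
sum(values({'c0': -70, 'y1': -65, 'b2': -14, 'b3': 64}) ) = -85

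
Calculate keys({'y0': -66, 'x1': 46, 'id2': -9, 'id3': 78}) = ['y0', 'x1', 'id2', 'id3']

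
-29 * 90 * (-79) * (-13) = -2680470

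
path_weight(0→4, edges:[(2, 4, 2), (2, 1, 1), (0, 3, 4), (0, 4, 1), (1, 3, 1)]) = 1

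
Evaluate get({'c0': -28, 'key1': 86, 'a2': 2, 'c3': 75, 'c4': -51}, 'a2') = 2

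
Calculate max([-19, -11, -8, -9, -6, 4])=4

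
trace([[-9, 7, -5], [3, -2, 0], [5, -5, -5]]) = -16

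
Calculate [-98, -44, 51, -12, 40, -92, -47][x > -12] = [51, 40]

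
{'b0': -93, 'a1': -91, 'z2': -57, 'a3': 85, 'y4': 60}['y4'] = 60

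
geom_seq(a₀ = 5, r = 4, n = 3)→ [5, 20, 80]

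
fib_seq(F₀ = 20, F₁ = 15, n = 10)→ F_2 = F_1 + F_0 = 35
F_3 = F_2 + F_1 = 50
F_4 = F_3 + F_2 = 85
...
= [20, 15, 35, 50, 85, 135, 220, 355, 575, 930]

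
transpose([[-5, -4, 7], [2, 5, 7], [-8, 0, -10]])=[[-5, 2, -8], [-4, 5, 0], [7, 7, -10]]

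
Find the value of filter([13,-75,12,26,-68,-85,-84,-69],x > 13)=[26]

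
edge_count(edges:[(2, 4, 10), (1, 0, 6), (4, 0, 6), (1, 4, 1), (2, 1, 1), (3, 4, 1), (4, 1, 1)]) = 7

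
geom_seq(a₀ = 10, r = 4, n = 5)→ a_0 = 10*4^0 = 10
a_1 = 10*4^1 = 40
a_2 = 10*4^2 = 160
...
= [10, 40, 160, 640, 2560]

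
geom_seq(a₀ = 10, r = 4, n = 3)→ a_0 = 10*4^0 = 10
a_1 = 10*4^1 = 40
a_2 = 10*4^2 = 160
= [10, 40, 160]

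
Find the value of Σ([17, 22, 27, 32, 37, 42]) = 17 + 22 + 27 + 32 + 37 + 42
= 177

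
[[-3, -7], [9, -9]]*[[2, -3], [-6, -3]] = [[36, 30], [72, 0]]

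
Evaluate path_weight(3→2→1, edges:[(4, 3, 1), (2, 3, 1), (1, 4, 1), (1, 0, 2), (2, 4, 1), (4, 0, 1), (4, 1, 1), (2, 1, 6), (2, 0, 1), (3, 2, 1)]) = w(3→2)=1 + w(2→1)=6
= 7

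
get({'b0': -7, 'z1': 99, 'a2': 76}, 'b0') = -7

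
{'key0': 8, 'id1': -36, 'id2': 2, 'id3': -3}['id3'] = -3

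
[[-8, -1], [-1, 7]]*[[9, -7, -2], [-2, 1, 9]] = C[0][0] = (-8)*(9) + (-1)*(-2) = -70
C[0][1] = (-8)*(-7) + (-1)*(1) = 55
C[0][2] = (-8)*(-2) + (-1)*(9) = 7
C[1][0] = (-1)*(9) + (7)*(-2) = -23
C[1][1] = (-1)*(-7) + (7)*(1) = 14
C[1][2] = (-1)*(-2) + (7)*(9) = 65
= [[-70, 55, 7], [-23, 14, 65]]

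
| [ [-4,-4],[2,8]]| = (-4)*(8) - (-4)*(2)
= -24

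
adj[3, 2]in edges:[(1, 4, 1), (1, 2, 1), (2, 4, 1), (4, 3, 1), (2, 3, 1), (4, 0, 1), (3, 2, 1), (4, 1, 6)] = 1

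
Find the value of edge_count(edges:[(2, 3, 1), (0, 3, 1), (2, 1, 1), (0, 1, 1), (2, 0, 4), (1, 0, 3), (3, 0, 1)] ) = 7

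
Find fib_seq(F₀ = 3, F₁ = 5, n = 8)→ [3, 5, 8, 13, 21, 34, 55, 89]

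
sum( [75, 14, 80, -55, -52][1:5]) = slice → [14, 80, -55, -52]
14 + 80 + (-55) + (-52)
= -13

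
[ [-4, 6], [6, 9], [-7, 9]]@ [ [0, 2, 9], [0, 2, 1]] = [[0, 4, -30], [0, 30, 63], [0, 4, -54]]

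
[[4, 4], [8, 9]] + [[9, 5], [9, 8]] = [[13, 9], [17, 17]]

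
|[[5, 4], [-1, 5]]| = 29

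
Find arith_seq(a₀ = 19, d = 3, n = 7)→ a_0 = 19 + 0*3 = 19
a_1 = 19 + 1*3 = 22
a_2 = 19 + 2*3 = 25
...
= [19, 22, 25, 28, 31, 34, 37]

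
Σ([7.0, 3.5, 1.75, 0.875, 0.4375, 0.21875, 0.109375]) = 7.0 + 3.5 + 1.75 + 0.875 + 0.4375 + 0.21875 + 0.109375
= 13.890625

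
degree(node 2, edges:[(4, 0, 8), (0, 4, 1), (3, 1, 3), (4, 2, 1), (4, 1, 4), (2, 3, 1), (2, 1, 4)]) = 3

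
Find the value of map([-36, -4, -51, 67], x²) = [1296, 16, 2601, 4489]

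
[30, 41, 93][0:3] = [30, 41, 93]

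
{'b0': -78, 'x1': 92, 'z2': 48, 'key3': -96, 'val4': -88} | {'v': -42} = {'b0': -78, 'x1': 92, 'z2': 48, 'key3': -96, 'val4': -88, 'v': -42}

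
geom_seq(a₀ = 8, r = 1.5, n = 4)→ a_0 = 8*1.5^0 = 8.0
a_1 = 8*1.5^1 = 12.0
a_2 = 8*1.5^2 = 18.0
...
= [8.0, 12.0, 18.0, 27.0]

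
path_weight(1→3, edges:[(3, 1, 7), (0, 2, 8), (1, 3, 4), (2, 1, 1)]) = 4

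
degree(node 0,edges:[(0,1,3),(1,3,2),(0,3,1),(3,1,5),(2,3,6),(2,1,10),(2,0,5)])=3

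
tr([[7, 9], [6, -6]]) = 1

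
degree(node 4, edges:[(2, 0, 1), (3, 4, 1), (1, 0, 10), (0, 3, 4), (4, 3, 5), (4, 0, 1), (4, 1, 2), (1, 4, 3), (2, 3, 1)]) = incident: (3,4), (4,3), (4,0), (4,1), (1,4)
= 5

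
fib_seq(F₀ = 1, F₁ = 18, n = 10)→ [1, 18, 19, 37, 56, 93, 149, 242, 391, 633]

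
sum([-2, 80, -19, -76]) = (-2) + 80 + (-19) + (-76)
= -17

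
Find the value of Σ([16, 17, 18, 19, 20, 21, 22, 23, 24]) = 16 + 17 + 18 + 19 + 20 + 21 + 22 + 23 + 24
= 180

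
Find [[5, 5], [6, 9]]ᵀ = [[5, 6], [5, 9]]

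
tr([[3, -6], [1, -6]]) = -3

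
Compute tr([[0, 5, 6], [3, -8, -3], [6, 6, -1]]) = -9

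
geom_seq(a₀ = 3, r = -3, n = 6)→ a_0 = 3*(-3)^0 = 3
a_1 = 3*(-3)^1 = -9
a_2 = 3*(-3)^2 = 27
...
= [3, -9, 27, -81, 243, -729]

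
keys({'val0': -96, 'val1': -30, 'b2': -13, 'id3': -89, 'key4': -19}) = ['val0', 'val1', 'b2', 'id3', 'key4']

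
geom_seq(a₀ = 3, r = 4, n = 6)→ a_0 = 3*4^0 = 3
a_1 = 3*4^1 = 12
a_2 = 3*4^2 = 48
...
= [3, 12, 48, 192, 768, 3072]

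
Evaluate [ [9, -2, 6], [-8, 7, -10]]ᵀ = [[9, -8], [-2, 7], [6, -10]]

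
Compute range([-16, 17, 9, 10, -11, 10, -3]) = 33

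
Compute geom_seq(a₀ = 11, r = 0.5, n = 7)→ [11.0, 5.5, 2.75, 1.375, 0.6875, 0.34375, 0.171875]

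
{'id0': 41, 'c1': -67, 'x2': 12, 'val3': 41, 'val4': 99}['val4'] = 99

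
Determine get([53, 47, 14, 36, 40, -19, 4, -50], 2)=14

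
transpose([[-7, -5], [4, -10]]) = [[-7, 4], [-5, -10]]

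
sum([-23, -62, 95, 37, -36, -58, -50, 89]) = (-23) + (-62) + 95 + 37 + (-36) + (-58) + (-50) + 89
= -8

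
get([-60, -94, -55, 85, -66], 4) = -66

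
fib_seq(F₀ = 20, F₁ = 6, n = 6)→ F_2 = F_1 + F_0 = 26
F_3 = F_2 + F_1 = 32
F_4 = F_3 + F_2 = 58
...
= [20, 6, 26, 32, 58, 90]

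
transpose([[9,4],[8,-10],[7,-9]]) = [[9, 8, 7], [4, -10, -9]]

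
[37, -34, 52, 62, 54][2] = 52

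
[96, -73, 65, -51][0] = 96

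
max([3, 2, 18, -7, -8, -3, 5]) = 18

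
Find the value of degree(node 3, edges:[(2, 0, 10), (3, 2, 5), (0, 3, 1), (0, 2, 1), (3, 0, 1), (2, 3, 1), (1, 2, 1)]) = 4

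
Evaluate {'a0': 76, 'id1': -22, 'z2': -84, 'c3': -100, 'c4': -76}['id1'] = -22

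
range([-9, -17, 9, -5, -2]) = 26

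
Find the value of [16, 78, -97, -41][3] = -41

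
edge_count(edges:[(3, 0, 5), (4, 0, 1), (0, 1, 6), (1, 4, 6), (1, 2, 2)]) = 5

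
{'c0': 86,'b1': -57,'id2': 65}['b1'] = -57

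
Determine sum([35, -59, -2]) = -26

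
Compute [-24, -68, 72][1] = -68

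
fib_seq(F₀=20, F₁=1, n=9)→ [20, 1, 21, 22, 43, 65, 108, 173, 281]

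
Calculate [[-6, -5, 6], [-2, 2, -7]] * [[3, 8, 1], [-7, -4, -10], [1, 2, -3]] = C[0][0] = (-6)*(3) + (-5)*(-7) + (6)*(1) = 23
C[0][1] = (-6)*(8) + (-5)*(-4) + (6)*(2) = -16
C[0][2] = (-6)*(1) + (-5)*(-10) + (6)*(-3) = 26
C[1][0] = (-2)*(3) + (2)*(-7) + (-7)*(1) = -27
C[1][1] = (-2)*(8) + (2)*(-4) + (-7)*(2) = -38
C[1][2] = (-2)*(1) + (2)*(-10) + (-7)*(-3) = -1
= [[23, -16, 26], [-27, -38, -1]]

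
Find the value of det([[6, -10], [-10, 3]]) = -82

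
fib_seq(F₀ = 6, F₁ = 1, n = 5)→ [6, 1, 7, 8, 15]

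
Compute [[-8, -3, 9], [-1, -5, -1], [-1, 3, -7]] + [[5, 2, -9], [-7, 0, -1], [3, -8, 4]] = [[-3, -1, 0], [-8, -5, -2], [2, -5, -3]]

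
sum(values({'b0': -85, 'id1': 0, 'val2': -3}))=(-85) + 0 + (-3)
= -88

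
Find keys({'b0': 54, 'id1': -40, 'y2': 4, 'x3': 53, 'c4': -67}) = ['b0', 'id1', 'y2', 'x3', 'c4']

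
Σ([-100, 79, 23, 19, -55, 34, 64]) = 64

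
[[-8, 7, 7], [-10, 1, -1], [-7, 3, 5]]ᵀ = [[-8, -10, -7], [7, 1, 3], [7, -1, 5]]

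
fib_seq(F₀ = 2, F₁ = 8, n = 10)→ F_2 = F_1 + F_0 = 10
F_3 = F_2 + F_1 = 18
F_4 = F_3 + F_2 = 28
...
= [2, 8, 10, 18, 28, 46, 74, 120, 194, 314]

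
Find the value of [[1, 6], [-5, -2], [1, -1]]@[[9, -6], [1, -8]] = [[15, -54], [-47, 46], [8, 2]]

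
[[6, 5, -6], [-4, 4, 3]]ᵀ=[[6, -4], [5, 4], [-6, 3]]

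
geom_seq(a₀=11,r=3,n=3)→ a_0 = 11*3^0 = 11
a_1 = 11*3^1 = 33
a_2 = 11*3^2 = 99
= [11, 33, 99]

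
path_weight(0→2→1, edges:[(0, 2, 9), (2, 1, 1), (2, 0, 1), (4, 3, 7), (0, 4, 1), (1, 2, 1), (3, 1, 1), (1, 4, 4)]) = w(0→2)=9 + w(2→1)=1
= 10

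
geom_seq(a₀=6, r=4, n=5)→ [6, 24, 96, 384, 1536]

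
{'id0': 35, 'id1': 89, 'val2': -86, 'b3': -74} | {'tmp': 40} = {'id0': 35, 'id1': 89, 'val2': -86, 'b3': -74, 'tmp': 40}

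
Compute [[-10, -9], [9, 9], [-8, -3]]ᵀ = [[-10, 9, -8], [-9, 9, -3]]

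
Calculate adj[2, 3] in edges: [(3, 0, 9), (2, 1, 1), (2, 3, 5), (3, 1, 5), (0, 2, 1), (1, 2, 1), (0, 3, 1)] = 5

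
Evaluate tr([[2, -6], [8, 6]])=diagonal: 2 + 6
= 8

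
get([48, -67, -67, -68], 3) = -68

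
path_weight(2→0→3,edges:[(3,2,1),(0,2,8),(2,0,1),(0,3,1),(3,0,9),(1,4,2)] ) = w(2→0)=1 + w(0→3)=1
= 2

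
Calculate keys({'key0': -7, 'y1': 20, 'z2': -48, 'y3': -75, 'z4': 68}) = ['key0', 'y1', 'z2', 'y3', 'z4']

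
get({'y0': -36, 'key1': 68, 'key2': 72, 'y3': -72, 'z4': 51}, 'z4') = 51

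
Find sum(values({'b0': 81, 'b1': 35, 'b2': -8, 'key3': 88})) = 81 + 35 + (-8) + 88
= 196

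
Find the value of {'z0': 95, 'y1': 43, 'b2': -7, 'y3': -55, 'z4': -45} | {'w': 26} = {'z0': 95, 'y1': 43, 'b2': -7, 'y3': -55, 'z4': -45, 'w': 26}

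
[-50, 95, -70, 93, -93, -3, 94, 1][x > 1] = [95, 93, 94]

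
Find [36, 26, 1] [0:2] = [36, 26]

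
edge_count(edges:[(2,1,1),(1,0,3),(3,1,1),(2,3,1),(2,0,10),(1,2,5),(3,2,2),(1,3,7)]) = 8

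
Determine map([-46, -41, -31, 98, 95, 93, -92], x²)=[2116, 1681, 961, 9604, 9025, 8649, 8464]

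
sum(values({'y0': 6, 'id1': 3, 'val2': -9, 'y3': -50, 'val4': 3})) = 6 + 3 + (-9) + (-50) + 3
= -47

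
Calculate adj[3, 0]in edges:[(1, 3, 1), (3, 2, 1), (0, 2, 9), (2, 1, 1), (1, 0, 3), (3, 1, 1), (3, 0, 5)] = 5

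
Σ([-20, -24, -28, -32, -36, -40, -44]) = -224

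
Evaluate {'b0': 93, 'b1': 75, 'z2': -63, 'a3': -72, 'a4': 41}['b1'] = 75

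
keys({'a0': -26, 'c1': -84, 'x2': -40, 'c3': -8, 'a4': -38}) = ['a0', 'c1', 'x2', 'c3', 'a4']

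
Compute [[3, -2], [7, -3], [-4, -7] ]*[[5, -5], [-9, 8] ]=C[0][0] = (3)*(5) + (-2)*(-9) = 33
C[0][1] = (3)*(-5) + (-2)*(8) = -31
C[1][0] = (7)*(5) + (-3)*(-9) = 62
C[1][1] = (7)*(-5) + (-3)*(8) = -59
C[2][0] = (-4)*(5) + (-7)*(-9) = 43
C[2][1] = (-4)*(-5) + (-7)*(8) = -36
= [[33, -31], [62, -59], [43, -36]]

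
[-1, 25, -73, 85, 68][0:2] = [-1, 25]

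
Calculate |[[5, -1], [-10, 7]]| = 25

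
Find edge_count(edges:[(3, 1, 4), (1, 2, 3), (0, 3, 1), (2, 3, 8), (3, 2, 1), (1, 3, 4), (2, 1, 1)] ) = 7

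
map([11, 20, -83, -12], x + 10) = [21, 30, -73, -2]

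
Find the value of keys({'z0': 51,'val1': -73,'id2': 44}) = ['z0', 'val1', 'id2']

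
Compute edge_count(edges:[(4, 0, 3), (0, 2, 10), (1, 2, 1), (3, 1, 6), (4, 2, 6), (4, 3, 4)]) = 6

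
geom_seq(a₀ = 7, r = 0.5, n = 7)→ a_0 = 7*0.5^0 = 7.0
a_1 = 7*0.5^1 = 3.5
a_2 = 7*0.5^2 = 1.75
...
= [7.0, 3.5, 1.75, 0.875, 0.4375, 0.21875, 0.109375]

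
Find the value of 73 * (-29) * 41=-86797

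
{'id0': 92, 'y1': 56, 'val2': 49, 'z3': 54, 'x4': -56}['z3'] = 54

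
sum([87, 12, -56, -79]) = -36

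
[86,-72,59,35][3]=35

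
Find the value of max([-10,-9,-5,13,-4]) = 13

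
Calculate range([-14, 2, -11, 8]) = 22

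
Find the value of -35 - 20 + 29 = -26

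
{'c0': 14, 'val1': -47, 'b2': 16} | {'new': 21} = {'c0': 14, 'val1': -47, 'b2': 16, 'new': 21}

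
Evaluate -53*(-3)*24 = 3816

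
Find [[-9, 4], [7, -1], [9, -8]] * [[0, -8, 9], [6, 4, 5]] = [[24, 88, -61], [-6, -60, 58], [-48, -104, 41]]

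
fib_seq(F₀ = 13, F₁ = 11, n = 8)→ F_2 = F_1 + F_0 = 24
F_3 = F_2 + F_1 = 35
F_4 = F_3 + F_2 = 59
...
= [13, 11, 24, 35, 59, 94, 153, 247]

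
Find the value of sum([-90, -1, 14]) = (-90) + (-1) + 14
= -77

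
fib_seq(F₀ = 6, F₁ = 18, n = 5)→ F_2 = F_1 + F_0 = 24
F_3 = F_2 + F_1 = 42
F_4 = F_3 + F_2 = 66
= [6, 18, 24, 42, 66]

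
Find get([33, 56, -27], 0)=33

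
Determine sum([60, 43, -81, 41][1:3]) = -38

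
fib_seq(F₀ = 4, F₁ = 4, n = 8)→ F_2 = F_1 + F_0 = 8
F_3 = F_2 + F_1 = 12
F_4 = F_3 + F_2 = 20
...
= [4, 4, 8, 12, 20, 32, 52, 84]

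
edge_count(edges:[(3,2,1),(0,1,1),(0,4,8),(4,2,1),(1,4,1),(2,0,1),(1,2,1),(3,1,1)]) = 8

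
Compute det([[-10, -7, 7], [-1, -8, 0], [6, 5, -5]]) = (1)*(-10)*det([[-8, 0], [5, -5]]) + (-1)*(-7)*det([[-1, 0], [6, -5]]) + (1)*(7)*det([[-1, -8], [6, 5]])
= -400 + 35 + 301
= -64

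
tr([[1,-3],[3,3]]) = diagonal: 1 + 3
= 4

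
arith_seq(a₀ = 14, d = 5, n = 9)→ [14, 19, 24, 29, 34, 39, 44, 49, 54]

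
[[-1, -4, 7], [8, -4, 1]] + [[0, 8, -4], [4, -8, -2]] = [[-1, 4, 3], [12, -12, -1]]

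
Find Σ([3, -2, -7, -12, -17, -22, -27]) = -84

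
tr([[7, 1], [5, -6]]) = 1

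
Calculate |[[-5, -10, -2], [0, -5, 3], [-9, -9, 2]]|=275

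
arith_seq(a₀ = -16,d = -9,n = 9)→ [-16, -25, -34, -43, -52, -61, -70, -79, -88]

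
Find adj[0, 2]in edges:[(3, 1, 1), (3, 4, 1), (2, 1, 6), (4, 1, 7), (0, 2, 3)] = 3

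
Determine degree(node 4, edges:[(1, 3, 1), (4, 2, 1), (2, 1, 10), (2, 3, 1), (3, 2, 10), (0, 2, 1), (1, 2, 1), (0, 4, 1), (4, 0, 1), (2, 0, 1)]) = incident: (4,2), (0,4), (4,0)
= 3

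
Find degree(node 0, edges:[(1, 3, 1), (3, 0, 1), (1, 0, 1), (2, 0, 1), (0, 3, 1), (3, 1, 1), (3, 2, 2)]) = incident: (3,0), (1,0), (2,0), (0,3)
= 4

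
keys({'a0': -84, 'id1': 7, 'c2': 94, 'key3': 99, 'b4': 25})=['a0', 'id1', 'c2', 'key3', 'b4']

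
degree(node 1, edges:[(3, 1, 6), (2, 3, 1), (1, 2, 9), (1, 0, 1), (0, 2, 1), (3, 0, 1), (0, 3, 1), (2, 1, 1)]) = 4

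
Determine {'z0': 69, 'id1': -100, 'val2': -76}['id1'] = -100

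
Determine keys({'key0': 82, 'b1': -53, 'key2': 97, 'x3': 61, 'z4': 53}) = ['key0', 'b1', 'key2', 'x3', 'z4']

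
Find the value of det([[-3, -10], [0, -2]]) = 6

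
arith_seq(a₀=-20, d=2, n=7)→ [-20, -18, -16, -14, -12, -10, -8]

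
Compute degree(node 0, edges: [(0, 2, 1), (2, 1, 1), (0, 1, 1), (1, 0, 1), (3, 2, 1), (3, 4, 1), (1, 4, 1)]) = incident: (0,2), (0,1), (1,0)
= 3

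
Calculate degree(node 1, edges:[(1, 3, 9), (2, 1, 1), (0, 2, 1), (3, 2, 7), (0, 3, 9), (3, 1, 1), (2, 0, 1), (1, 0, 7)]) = incident: (1,3), (2,1), (3,1), (1,0)
= 4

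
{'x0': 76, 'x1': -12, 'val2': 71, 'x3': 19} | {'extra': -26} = {'x0': 76, 'x1': -12, 'val2': 71, 'x3': 19, 'extra': -26}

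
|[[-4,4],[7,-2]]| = -20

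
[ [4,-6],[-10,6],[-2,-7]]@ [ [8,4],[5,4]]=C[0][0] = (4)*(8) + (-6)*(5) = 2
C[0][1] = (4)*(4) + (-6)*(4) = -8
C[1][0] = (-10)*(8) + (6)*(5) = -50
C[1][1] = (-10)*(4) + (6)*(4) = -16
C[2][0] = (-2)*(8) + (-7)*(5) = -51
C[2][1] = (-2)*(4) + (-7)*(4) = -36
= [[2, -8], [-50, -16], [-51, -36]]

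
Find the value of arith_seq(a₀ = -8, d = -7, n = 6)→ a_0 = -8 + 0*-7 = -8
a_1 = -8 + 1*-7 = -15
a_2 = -8 + 2*-7 = -22
...
= [-8, -15, -22, -29, -36, -43]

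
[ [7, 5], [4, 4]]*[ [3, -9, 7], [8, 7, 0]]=C[0][0] = (7)*(3) + (5)*(8) = 61
C[0][1] = (7)*(-9) + (5)*(7) = -28
C[0][2] = (7)*(7) + (5)*(0) = 49
C[1][0] = (4)*(3) + (4)*(8) = 44
C[1][1] = (4)*(-9) + (4)*(7) = -8
C[1][2] = (4)*(7) + (4)*(0) = 28
= [[61, -28, 49], [44, -8, 28]]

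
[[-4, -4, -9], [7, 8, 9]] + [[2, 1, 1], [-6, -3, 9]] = [[-2, -3, -8], [1, 5, 18]]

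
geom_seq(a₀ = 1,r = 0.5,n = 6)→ [1.0, 0.5, 0.25, 0.125, 0.0625, 0.03125]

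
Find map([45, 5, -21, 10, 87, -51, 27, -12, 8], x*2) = 45*2=90, 5*2=10, -21*2=-42, 10*2=20, 87*2=174, -51*2=-102, 27*2=54, -12*2=-24, 8*2=16
= [90, 10, -42, 20, 174, -102, 54, -24, 16]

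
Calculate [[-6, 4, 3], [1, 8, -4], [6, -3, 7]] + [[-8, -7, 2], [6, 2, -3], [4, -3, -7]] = [[-14, -3, 5], [7, 10, -7], [10, -6, 0]]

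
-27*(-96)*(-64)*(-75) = 12441600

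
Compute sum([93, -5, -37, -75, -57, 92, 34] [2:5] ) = slice → [-37, -75, -57]
(-37) + (-75) + (-57)
= -169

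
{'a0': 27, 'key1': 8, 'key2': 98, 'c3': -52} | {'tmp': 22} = {'a0': 27, 'key1': 8, 'key2': 98, 'c3': -52, 'tmp': 22}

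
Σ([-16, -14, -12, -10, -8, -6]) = -66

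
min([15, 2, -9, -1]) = -9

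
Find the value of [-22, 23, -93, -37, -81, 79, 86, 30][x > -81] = keep x where x > -81: -22✓, 23✓, -93✗, -37✓, -81✗, 79✓, 86✓, 30✓
= [-22, 23, -37, 79, 86, 30]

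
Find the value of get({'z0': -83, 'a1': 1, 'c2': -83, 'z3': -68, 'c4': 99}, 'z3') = -68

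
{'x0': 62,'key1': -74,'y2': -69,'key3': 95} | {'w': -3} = {'x0': 62, 'key1': -74, 'y2': -69, 'key3': 95, 'w': -3}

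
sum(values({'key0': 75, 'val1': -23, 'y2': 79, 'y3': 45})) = 75 + (-23) + 79 + 45
= 176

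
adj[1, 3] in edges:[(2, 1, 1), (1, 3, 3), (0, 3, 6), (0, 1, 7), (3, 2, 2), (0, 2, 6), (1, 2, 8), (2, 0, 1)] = 3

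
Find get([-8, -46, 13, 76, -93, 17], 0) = -8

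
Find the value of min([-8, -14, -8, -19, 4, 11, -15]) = -19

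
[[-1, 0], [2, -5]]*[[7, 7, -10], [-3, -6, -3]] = C[0][0] = (-1)*(7) + (0)*(-3) = -7
C[0][1] = (-1)*(7) + (0)*(-6) = -7
C[0][2] = (-1)*(-10) + (0)*(-3) = 10
C[1][0] = (2)*(7) + (-5)*(-3) = 29
C[1][1] = (2)*(7) + (-5)*(-6) = 44
C[1][2] = (2)*(-10) + (-5)*(-3) = -5
= [[-7, -7, 10], [29, 44, -5]]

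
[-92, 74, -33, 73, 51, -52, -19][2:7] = [-33, 73, 51, -52, -19]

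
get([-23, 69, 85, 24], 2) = 85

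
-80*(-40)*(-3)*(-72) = 691200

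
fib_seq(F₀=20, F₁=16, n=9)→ [20, 16, 36, 52, 88, 140, 228, 368, 596]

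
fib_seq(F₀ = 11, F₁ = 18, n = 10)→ [11, 18, 29, 47, 76, 123, 199, 322, 521, 843]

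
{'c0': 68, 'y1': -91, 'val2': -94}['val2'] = -94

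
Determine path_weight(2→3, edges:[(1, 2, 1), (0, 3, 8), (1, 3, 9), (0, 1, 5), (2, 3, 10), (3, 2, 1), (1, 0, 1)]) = 10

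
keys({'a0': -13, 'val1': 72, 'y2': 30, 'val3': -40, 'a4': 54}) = ['a0', 'val1', 'y2', 'val3', 'a4']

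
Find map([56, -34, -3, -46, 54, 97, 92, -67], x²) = (56)²=3136, (-34)²=1156, (-3)²=9, (-46)²=2116, (54)²=2916, (97)²=9409, (92)²=8464, (-67)²=4489
= [3136, 1156, 9, 2116, 2916, 9409, 8464, 4489]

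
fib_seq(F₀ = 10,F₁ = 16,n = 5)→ F_2 = F_1 + F_0 = 26
F_3 = F_2 + F_1 = 42
F_4 = F_3 + F_2 = 68
= [10, 16, 26, 42, 68]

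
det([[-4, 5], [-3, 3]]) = 3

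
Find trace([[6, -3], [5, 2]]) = diagonal: 6 + 2
= 8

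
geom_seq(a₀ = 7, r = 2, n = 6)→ a_0 = 7*2^0 = 7
a_1 = 7*2^1 = 14
a_2 = 7*2^2 = 28
...
= [7, 14, 28, 56, 112, 224]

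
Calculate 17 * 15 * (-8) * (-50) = 102000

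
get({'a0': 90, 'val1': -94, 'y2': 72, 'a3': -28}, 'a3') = -28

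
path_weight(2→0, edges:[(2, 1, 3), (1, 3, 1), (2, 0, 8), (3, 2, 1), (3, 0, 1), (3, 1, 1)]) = 8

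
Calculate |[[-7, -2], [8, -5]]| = 51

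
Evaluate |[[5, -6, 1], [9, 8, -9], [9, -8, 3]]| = 264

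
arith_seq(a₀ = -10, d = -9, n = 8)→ [-10, -19, -28, -37, -46, -55, -64, -73]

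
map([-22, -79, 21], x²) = [484, 6241, 441]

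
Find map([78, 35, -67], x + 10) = [88, 45, -57]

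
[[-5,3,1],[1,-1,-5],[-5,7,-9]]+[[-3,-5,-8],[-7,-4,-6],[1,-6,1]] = [[-8, -2, -7], [-6, -5, -11], [-4, 1, -8]]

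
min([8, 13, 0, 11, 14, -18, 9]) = -18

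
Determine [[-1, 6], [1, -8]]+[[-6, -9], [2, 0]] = [[-7, -3], [3, -8]]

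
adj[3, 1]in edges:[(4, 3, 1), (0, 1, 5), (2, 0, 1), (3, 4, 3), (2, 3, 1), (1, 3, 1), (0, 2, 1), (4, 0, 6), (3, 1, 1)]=1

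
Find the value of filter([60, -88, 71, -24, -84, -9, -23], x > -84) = keep x where x > -84: 60✓, -88✗, 71✓, -24✓, -84✗, -9✓, -23✓
= [60, 71, -24, -9, -23]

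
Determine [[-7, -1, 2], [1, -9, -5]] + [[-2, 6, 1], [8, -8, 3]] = [[-9, 5, 3], [9, -17, -2]]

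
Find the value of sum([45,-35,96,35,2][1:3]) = slice → [-35, 96]
(-35) + 96
= 61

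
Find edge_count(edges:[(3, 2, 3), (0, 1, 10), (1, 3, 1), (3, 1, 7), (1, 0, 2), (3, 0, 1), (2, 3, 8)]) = 7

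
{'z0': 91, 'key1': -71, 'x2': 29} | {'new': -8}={'z0': 91, 'key1': -71, 'x2': 29, 'new': -8}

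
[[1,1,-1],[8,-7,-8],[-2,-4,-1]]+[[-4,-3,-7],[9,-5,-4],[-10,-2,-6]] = [[-3, -2, -8], [17, -12, -12], [-12, -6, -7]]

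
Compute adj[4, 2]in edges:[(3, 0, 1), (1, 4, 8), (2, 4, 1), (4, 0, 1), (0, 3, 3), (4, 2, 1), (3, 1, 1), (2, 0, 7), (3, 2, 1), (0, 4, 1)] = 1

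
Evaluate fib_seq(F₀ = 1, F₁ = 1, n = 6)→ F_2 = F_1 + F_0 = 2
F_3 = F_2 + F_1 = 3
F_4 = F_3 + F_2 = 5
...
= [1, 1, 2, 3, 5, 8]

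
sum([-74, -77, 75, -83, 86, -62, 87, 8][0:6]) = slice → [-74, -77, 75, -83, 86, -62]
(-74) + (-77) + 75 + (-83) + 86 + (-62)
= -135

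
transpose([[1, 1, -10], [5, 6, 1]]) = [[1, 5], [1, 6], [-10, 1]]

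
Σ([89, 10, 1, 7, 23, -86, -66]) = -22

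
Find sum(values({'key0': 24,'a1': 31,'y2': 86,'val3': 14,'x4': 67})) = 24 + 31 + 86 + 14 + 67
= 222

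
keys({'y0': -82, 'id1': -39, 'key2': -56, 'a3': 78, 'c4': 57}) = ['y0', 'id1', 'key2', 'a3', 'c4']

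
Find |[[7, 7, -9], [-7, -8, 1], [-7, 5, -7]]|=784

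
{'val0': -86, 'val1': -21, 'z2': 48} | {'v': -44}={'val0': -86, 'val1': -21, 'z2': 48, 'v': -44}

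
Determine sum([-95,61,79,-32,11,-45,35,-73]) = -59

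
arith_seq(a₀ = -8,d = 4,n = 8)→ a_0 = -8 + 0*4 = -8
a_1 = -8 + 1*4 = -4
a_2 = -8 + 2*4 = 0
...
= [-8, -4, 0, 4, 8, 12, 16, 20]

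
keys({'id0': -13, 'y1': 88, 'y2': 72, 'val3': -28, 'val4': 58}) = ['id0', 'y1', 'y2', 'val3', 'val4']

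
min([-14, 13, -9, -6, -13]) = -14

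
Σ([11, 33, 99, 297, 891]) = 1331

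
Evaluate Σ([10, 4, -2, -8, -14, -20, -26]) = 10 + 4 + (-2) + (-8) + (-14) + (-20) + (-26)
= -56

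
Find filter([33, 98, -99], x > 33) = keep x where x > 33: 33✗, 98✓, -99✗
= [98]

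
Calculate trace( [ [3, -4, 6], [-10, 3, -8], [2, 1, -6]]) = diagonal: 3 + 3 + (-6)
= 0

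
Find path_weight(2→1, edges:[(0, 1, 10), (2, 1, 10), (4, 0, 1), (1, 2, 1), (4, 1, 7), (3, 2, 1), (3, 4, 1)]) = w(2→1)=10
= 10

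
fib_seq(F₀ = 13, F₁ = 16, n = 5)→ [13, 16, 29, 45, 74]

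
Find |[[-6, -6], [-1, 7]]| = (-6)*(7) - (-6)*(-1)
= -48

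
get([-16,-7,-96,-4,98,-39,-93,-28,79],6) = -93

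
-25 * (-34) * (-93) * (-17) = 1343850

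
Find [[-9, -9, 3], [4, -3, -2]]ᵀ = [[-9, 4], [-9, -3], [3, -2]]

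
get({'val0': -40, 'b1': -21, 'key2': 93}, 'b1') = -21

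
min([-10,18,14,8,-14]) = -14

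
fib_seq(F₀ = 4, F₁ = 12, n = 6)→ [4, 12, 16, 28, 44, 72]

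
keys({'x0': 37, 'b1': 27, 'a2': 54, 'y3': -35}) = ['x0', 'b1', 'a2', 'y3']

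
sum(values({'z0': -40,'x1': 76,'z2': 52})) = (-40) + 76 + 52
= 88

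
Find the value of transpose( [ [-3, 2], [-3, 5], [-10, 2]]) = [[-3, -3, -10], [2, 5, 2]]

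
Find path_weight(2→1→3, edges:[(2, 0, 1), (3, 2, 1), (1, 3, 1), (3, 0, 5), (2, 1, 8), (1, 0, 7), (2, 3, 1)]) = 9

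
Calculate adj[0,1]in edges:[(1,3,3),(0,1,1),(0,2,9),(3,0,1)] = 1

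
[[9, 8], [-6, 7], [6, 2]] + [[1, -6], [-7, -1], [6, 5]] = [[10, 2], [-13, 6], [12, 7]]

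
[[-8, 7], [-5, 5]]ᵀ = [[-8, -5], [7, 5]]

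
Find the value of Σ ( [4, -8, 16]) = 12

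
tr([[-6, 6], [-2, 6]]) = 0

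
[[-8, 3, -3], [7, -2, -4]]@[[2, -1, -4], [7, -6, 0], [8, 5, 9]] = [[-19, -25, 5], [-32, -15, -64]]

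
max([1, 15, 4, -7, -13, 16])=16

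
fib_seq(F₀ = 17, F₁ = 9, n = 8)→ F_2 = F_1 + F_0 = 26
F_3 = F_2 + F_1 = 35
F_4 = F_3 + F_2 = 61
...
= [17, 9, 26, 35, 61, 96, 157, 253]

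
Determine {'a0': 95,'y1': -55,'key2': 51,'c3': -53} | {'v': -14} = {'a0': 95, 'y1': -55, 'key2': 51, 'c3': -53, 'v': -14}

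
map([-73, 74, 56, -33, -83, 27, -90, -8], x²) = [5329, 5476, 3136, 1089, 6889, 729, 8100, 64]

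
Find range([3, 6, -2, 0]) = 8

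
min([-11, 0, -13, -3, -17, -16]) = -17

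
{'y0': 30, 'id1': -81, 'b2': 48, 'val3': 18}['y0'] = 30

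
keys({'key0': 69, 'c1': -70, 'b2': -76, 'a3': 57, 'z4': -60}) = ['key0', 'c1', 'b2', 'a3', 'z4']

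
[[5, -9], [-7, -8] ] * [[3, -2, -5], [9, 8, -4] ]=C[0][0] = (5)*(3) + (-9)*(9) = -66
C[0][1] = (5)*(-2) + (-9)*(8) = -82
C[0][2] = (5)*(-5) + (-9)*(-4) = 11
C[1][0] = (-7)*(3) + (-8)*(9) = -93
C[1][1] = (-7)*(-2) + (-8)*(8) = -50
C[1][2] = (-7)*(-5) + (-8)*(-4) = 67
= [[-66, -82, 11], [-93, -50, 67]]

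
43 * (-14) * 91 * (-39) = 2136498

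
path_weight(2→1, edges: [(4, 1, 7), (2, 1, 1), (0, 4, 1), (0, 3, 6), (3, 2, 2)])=1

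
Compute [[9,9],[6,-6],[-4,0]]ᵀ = [[9, 6, -4], [9, -6, 0]]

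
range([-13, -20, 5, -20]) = 25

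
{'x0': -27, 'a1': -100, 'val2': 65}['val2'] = 65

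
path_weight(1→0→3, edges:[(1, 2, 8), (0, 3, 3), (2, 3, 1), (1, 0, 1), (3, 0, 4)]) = w(1→0)=1 + w(0→3)=3
= 4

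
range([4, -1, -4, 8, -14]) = 22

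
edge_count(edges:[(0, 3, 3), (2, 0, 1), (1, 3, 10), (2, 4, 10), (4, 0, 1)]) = 5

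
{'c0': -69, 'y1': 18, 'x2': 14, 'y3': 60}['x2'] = 14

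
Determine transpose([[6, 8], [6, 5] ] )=[[6, 6], [8, 5]]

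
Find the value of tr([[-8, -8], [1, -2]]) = -10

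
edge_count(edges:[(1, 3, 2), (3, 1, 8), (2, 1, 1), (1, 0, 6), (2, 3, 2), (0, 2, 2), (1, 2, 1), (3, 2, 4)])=8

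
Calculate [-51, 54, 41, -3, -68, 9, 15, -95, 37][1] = 54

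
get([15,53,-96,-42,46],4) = 46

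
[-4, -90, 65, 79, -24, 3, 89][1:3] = [-90, 65]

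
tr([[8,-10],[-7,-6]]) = diagonal: 8 + (-6)
= 2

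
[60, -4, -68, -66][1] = -4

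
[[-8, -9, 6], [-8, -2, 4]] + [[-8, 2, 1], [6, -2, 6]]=[[-16, -7, 7], [-2, -4, 10]]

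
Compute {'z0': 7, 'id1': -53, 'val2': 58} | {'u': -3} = {'z0': 7, 'id1': -53, 'val2': 58, 'u': -3}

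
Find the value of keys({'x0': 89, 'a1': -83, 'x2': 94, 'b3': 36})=['x0', 'a1', 'x2', 'b3']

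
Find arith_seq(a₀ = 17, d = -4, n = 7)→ a_0 = 17 + 0*-4 = 17
a_1 = 17 + 1*-4 = 13
a_2 = 17 + 2*-4 = 9
...
= [17, 13, 9, 5, 1, -3, -7]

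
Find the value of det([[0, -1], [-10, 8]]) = (0)*(8) - (-1)*(-10)
= -10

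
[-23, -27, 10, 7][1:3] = [-27, 10]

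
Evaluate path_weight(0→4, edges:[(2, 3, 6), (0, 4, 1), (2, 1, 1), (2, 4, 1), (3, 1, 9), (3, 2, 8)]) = w(0→4)=1
= 1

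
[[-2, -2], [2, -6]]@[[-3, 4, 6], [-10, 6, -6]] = C[0][0] = (-2)*(-3) + (-2)*(-10) = 26
C[0][1] = (-2)*(4) + (-2)*(6) = -20
C[0][2] = (-2)*(6) + (-2)*(-6) = 0
C[1][0] = (2)*(-3) + (-6)*(-10) = 54
C[1][1] = (2)*(4) + (-6)*(6) = -28
C[1][2] = (2)*(6) + (-6)*(-6) = 48
= [[26, -20, 0], [54, -28, 48]]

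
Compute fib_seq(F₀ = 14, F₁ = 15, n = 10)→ [14, 15, 29, 44, 73, 117, 190, 307, 497, 804]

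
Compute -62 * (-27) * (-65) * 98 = -10663380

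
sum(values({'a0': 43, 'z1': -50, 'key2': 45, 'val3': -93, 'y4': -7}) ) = -62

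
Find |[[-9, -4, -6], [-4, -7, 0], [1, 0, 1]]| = 5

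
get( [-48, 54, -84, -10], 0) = -48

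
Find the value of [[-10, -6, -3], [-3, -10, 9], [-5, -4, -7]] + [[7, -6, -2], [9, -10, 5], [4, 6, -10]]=[[-3, -12, -5], [6, -20, 14], [-1, 2, -17]]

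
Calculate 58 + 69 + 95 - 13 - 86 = 123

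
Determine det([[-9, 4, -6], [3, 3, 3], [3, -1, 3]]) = -36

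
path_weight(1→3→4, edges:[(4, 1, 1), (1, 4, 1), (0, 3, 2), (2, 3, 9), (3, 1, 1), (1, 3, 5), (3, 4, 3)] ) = 8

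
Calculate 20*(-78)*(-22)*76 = 2608320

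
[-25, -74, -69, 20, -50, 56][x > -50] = keep x where x > -50: -25✓, -74✗, -69✗, 20✓, -50✗, 56✓
= [-25, 20, 56]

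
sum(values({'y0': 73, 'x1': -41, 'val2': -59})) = 73 + (-41) + (-59)
= -27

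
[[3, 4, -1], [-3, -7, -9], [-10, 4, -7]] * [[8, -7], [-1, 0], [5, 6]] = C[0][0] = (3)*(8) + (4)*(-1) + (-1)*(5) = 15
C[0][1] = (3)*(-7) + (4)*(0) + (-1)*(6) = -27
C[1][0] = (-3)*(8) + (-7)*(-1) + (-9)*(5) = -62
C[1][1] = (-3)*(-7) + (-7)*(0) + (-9)*(6) = -33
C[2][0] = (-10)*(8) + (4)*(-1) + (-7)*(5) = -119
C[2][1] = (-10)*(-7) + (4)*(0) + (-7)*(6) = 28
= [[15, -27], [-62, -33], [-119, 28]]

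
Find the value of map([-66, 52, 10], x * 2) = [-132, 104, 20]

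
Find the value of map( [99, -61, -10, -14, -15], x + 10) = [109, -51, 0, -4, -5]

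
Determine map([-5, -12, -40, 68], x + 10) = [5, -2, -30, 78]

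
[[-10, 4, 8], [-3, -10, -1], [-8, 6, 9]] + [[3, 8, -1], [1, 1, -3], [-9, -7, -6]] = [[-7, 12, 7], [-2, -9, -4], [-17, -1, 3]]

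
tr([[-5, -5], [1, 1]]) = diagonal: (-5) + 1
= -4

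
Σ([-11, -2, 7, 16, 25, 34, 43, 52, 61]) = (-11) + (-2) + 7 + 16 + 25 + 34 + 43 + 52 + 61
= 225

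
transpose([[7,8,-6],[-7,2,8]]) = [[7, -7], [8, 2], [-6, 8]]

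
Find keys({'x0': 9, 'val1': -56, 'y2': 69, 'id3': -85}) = ['x0', 'val1', 'y2', 'id3']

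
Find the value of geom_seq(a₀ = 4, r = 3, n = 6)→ [4, 12, 36, 108, 324, 972]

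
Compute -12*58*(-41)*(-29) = -827544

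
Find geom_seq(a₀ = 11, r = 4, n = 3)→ [11, 44, 176]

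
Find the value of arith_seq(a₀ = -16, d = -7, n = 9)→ [-16, -23, -30, -37, -44, -51, -58, -65, -72]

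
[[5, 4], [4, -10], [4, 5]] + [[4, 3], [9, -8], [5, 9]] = [[9, 7], [13, -18], [9, 14]]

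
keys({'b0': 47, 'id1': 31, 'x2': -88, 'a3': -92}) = ['b0', 'id1', 'x2', 'a3']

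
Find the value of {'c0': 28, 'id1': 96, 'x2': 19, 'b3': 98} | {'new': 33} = {'c0': 28, 'id1': 96, 'x2': 19, 'b3': 98, 'new': 33}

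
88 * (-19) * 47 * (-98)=7701232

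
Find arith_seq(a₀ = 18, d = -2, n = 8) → a_0 = 18 + 0*-2 = 18
a_1 = 18 + 1*-2 = 16
a_2 = 18 + 2*-2 = 14
...
= [18, 16, 14, 12, 10, 8, 6, 4]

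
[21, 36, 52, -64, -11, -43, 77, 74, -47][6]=77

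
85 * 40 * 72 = 244800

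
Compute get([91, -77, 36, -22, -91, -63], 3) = -22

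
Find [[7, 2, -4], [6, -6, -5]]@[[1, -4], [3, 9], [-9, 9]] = C[0][0] = (7)*(1) + (2)*(3) + (-4)*(-9) = 49
C[0][1] = (7)*(-4) + (2)*(9) + (-4)*(9) = -46
C[1][0] = (6)*(1) + (-6)*(3) + (-5)*(-9) = 33
C[1][1] = (6)*(-4) + (-6)*(9) + (-5)*(9) = -123
= [[49, -46], [33, -123]]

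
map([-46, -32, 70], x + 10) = -46+10=-36, -32+10=-22, 70+10=80
= [-36, -22, 80]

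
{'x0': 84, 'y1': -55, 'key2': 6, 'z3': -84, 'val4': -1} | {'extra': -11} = {'x0': 84, 'y1': -55, 'key2': 6, 'z3': -84, 'val4': -1, 'extra': -11}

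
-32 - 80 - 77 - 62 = -251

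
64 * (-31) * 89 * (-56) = 9888256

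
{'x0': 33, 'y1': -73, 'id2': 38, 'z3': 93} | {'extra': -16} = {'x0': 33, 'y1': -73, 'id2': 38, 'z3': 93, 'extra': -16}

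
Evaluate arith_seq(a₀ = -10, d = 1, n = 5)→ [-10, -9, -8, -7, -6]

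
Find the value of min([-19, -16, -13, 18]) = -19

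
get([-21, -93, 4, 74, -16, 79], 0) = -21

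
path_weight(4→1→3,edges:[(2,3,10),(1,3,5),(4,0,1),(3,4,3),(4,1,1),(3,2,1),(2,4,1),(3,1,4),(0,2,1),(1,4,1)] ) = 6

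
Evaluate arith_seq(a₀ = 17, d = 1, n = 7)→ a_0 = 17 + 0*1 = 17
a_1 = 17 + 1*1 = 18
a_2 = 17 + 2*1 = 19
...
= [17, 18, 19, 20, 21, 22, 23]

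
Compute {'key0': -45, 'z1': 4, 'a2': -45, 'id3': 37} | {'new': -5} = {'key0': -45, 'z1': 4, 'a2': -45, 'id3': 37, 'new': -5}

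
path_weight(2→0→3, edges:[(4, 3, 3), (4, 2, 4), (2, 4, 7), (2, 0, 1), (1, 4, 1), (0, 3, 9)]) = w(2→0)=1 + w(0→3)=9
= 10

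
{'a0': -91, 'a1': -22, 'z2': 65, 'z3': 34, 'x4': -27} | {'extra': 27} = {'a0': -91, 'a1': -22, 'z2': 65, 'z3': 34, 'x4': -27, 'extra': 27}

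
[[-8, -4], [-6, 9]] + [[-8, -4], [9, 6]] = [[-16, -8], [3, 15]]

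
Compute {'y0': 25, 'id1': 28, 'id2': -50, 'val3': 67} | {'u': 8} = {'y0': 25, 'id1': 28, 'id2': -50, 'val3': 67, 'u': 8}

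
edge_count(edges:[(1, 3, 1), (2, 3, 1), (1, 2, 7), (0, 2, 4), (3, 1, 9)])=5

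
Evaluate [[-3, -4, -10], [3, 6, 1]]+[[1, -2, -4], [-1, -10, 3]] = [[-2, -6, -14], [2, -4, 4]]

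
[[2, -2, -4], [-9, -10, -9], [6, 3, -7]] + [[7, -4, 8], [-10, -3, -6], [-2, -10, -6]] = [[9, -6, 4], [-19, -13, -15], [4, -7, -13]]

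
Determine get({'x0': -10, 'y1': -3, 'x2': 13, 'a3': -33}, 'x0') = -10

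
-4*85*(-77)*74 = 1937320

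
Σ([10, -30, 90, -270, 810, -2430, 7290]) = 10 + -30 + 90 + -270 + 810 + -2430 + 7290
= 5470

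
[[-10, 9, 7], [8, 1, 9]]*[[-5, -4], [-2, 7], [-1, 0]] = C[0][0] = (-10)*(-5) + (9)*(-2) + (7)*(-1) = 25
C[0][1] = (-10)*(-4) + (9)*(7) + (7)*(0) = 103
C[1][0] = (8)*(-5) + (1)*(-2) + (9)*(-1) = -51
C[1][1] = (8)*(-4) + (1)*(7) + (9)*(0) = -25
= [[25, 103], [-51, -25]]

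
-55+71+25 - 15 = 26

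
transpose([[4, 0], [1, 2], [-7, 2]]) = [[4, 1, -7], [0, 2, 2]]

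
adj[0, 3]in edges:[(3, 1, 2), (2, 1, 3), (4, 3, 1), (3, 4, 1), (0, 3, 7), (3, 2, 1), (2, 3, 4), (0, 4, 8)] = 7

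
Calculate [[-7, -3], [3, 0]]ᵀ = [[-7, 3], [-3, 0]]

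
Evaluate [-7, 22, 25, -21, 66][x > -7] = [22, 25, 66]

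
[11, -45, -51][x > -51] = [11, -45]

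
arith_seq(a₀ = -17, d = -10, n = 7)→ [-17, -27, -37, -47, -57, -67, -77]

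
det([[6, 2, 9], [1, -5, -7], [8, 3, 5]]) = (1)*(6)*det([[-5, -7], [3, 5]]) + (-1)*(2)*det([[1, -7], [8, 5]]) + (1)*(9)*det([[1, -5], [8, 3]])
= -24 + -122 + 387
= 241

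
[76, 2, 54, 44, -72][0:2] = [76, 2]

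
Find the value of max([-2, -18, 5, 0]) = 5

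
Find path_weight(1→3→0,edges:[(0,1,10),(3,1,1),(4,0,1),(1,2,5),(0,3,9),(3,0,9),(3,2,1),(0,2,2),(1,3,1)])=10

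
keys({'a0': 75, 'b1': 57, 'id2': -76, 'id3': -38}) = ['a0', 'b1', 'id2', 'id3']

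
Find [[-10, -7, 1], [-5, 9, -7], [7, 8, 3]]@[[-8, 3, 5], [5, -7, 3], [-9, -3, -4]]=[[36, 16, -75], [148, -57, 30], [-43, -44, 47]]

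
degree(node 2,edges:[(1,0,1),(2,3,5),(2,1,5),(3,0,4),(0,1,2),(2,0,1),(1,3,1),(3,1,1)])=incident: (2,3), (2,1), (2,0)
= 3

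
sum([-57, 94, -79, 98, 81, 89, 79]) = (-57) + 94 + (-79) + 98 + 81 + 89 + 79
= 305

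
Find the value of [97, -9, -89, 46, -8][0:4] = [97, -9, -89, 46]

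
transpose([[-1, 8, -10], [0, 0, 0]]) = [[-1, 0], [8, 0], [-10, 0]]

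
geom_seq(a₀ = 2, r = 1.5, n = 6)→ [2.0, 3.0, 4.5, 6.75, 10.125, 15.1875]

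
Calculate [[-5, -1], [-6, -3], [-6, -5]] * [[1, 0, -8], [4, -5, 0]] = [[-9, 5, 40], [-18, 15, 48], [-26, 25, 48]]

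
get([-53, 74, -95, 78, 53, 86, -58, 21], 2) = -95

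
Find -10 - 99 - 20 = -129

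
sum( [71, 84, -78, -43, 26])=60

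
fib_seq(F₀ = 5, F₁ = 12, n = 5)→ F_2 = F_1 + F_0 = 17
F_3 = F_2 + F_1 = 29
F_4 = F_3 + F_2 = 46
= [5, 12, 17, 29, 46]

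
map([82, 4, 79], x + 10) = 82+10=92, 4+10=14, 79+10=89
= [92, 14, 89]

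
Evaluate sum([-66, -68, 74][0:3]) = slice → [-66, -68, 74]
(-66) + (-68) + 74
= -60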